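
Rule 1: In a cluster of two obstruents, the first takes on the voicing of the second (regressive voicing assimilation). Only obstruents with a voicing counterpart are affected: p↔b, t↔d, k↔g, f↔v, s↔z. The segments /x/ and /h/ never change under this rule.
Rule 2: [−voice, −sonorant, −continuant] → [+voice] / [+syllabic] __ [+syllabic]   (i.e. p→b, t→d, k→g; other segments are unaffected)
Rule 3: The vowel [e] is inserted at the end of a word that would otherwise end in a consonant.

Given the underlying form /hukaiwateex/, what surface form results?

Rule 1 (regressive voicing assimilation): no segment meets the environment; /hukaiwateex/ is unchanged.
Rule 2 (intervocalic voicing): /k/ is a voiceless stop between vowels /u/ and /a/, so it voices to [g]. /t/ is a voiceless stop between vowels /a/ and /e/, so it voices to [d]. /hukaiwateex/ → hugaiwadeex.
Rule 3 (final e-epenthesis): the form ends in the consonant /x/, so [e] is inserted word-finally. /hugaiwadeex/ → hugaiwadeexe.

hugaiwadeexe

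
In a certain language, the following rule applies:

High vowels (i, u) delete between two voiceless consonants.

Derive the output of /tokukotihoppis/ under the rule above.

/u/ is a high vowel flanked by voiceless consonants /k/ and /k/, so it deletes.
/i/ is a high vowel flanked by voiceless consonants /t/ and /h/, so it deletes.
/i/ is a high vowel flanked by voiceless consonants /p/ and /s/, so it deletes.
Surface form: [tokkothopps].

tokkothopps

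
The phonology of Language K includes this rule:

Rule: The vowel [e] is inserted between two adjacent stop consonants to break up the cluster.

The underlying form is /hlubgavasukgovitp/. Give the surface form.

/b/ and /g/ form a stop–stop cluster, so [e] is inserted between them.
/k/ and /g/ form a stop–stop cluster, so [e] is inserted between them.
/t/ and /p/ form a stop–stop cluster, so [e] is inserted between them.
Surface form: [hlubegavasukegovitep].

hlubegavasukegovitep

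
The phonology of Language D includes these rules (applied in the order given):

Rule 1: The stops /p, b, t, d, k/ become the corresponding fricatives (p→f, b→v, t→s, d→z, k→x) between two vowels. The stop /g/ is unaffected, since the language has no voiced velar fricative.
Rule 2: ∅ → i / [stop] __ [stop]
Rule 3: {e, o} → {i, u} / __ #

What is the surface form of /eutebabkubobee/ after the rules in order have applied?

Rule 1 (intervocalic spirantization): /t/ is a stop between vowels /u/ and /e/, so it spirantizes to the fricative [s]. /b/ is a stop between vowels /e/ and /a/, so it spirantizes to the fricative [v]. /b/ is a stop between vowels /u/ and /o/, so it spirantizes to the fricative [v]. /b/ is a stop between vowels /o/ and /e/, so it spirantizes to the fricative [v]. /eutebabkubobee/ → eusevabkuvovee.
Rule 2 (stop-cluster i-epenthesis): /b/ and /k/ form a stop–stop cluster, so [i] is inserted between them. /eusevabkuvovee/ → eusevabikuvovee.
Rule 3 (final vowel raising): /e/ is a mid vowel in word-final position, so it raises to [i]. /eusevabikuvovee/ → eusevabikuvovei.

eusevabikuvovei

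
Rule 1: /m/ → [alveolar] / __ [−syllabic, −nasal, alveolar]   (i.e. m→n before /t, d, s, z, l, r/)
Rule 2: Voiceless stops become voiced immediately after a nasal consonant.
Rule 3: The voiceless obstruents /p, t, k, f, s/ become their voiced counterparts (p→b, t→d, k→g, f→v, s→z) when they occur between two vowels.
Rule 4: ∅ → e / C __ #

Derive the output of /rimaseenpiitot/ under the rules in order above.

Rule 1 (nasal place assimilation): no segment meets the environment; /rimaseenpiitot/ is unchanged.
Rule 2 (post-nasal voicing): /p/ is a voiceless stop immediately after the nasal /n/, so it voices to [b]. /rimaseenpiitot/ → rimaseenbiitot.
Rule 3 (intervocalic voicing): /s/ is a voiceless obstruent between vowels /a/ and /e/, so it voices to [z]. /t/ is a voiceless obstruent between vowels /i/ and /o/, so it voices to [d]. /rimaseenbiitot/ → rimazeenbiidot.
Rule 4 (final e-epenthesis): the form ends in the consonant /t/, so [e] is inserted word-finally. /rimazeenbiidot/ → rimazeenbiidote.

rimazeenbiidote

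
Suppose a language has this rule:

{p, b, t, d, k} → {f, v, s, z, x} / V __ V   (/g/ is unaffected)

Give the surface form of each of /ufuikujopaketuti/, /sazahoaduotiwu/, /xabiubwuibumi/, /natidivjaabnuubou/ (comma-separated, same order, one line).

ufuixujofaxesusi, sazahoazuosiwu, xaviubwuivumi, nasizivjaabnuuvou

/ufuikujopaketuti/: /k/ is a stop between vowels /i/ and /u/, so it spirantizes to the fricative [x]. /p/ is a stop between vowels /o/ and /a/, so it spirantizes to the fricative [f]. /k/ is a stop between vowels /a/ and /e/, so it spirantizes to the fricative [x]. /t/ is a stop between vowels /e/ and /u/, so it spirantizes to the fricative [s]. /t/ is a stop between vowels /u/ and /i/, so it spirantizes to the fricative [s]. → [ufuixujofaxesusi].
/sazahoaduotiwu/: /d/ is a stop between vowels /a/ and /u/, so it spirantizes to the fricative [z]. /t/ is a stop between vowels /o/ and /i/, so it spirantizes to the fricative [s]. → [sazahoazuosiwu].
/xabiubwuibumi/: /b/ is a stop between vowels /a/ and /i/, so it spirantizes to the fricative [v]. /b/ is a stop between vowels /i/ and /u/, so it spirantizes to the fricative [v]. → [xaviubwuivumi].
/natidivjaabnuubou/: /t/ is a stop between vowels /a/ and /i/, so it spirantizes to the fricative [s]. /d/ is a stop between vowels /i/ and /i/, so it spirantizes to the fricative [z]. /b/ is a stop between vowels /u/ and /o/, so it spirantizes to the fricative [v]. → [nasizivjaabnuuvou].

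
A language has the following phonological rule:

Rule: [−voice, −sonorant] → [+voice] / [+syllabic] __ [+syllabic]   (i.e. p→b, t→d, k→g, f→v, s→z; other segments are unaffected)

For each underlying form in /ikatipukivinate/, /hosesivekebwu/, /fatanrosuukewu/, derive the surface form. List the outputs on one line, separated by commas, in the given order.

/ikatipukivinate/: /k/ is a voiceless obstruent between vowels /i/ and /a/, so it voices to [g]. /t/ is a voiceless obstruent between vowels /a/ and /i/, so it voices to [d]. /p/ is a voiceless obstruent between vowels /i/ and /u/, so it voices to [b]. /k/ is a voiceless obstruent between vowels /u/ and /i/, so it voices to [g]. /t/ is a voiceless obstruent between vowels /a/ and /e/, so it voices to [d]. → [igadibugivinade].
/hosesivekebwu/: /s/ is a voiceless obstruent between vowels /o/ and /e/, so it voices to [z]. /s/ is a voiceless obstruent between vowels /e/ and /i/, so it voices to [z]. /k/ is a voiceless obstruent between vowels /e/ and /e/, so it voices to [g]. → [hozezivegebwu].
/fatanrosuukewu/: /t/ is a voiceless obstruent between vowels /a/ and /a/, so it voices to [d]. /s/ is a voiceless obstruent between vowels /o/ and /u/, so it voices to [z]. /k/ is a voiceless obstruent between vowels /u/ and /e/, so it voices to [g]. → [fadanrozuugewu].

igadibugivinade, hozezivegebwu, fadanrozuugewu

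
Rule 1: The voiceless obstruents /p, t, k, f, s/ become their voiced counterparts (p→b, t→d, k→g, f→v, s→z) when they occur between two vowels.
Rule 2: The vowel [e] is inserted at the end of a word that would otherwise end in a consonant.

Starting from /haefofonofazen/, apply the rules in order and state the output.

Rule 1 (intervocalic voicing): /f/ is a voiceless obstruent between vowels /e/ and /o/, so it voices to [v]. /f/ is a voiceless obstruent between vowels /o/ and /o/, so it voices to [v]. /f/ is a voiceless obstruent between vowels /o/ and /a/, so it voices to [v]. /haefofonofazen/ → haevovonovazen.
Rule 2 (final e-epenthesis): the form ends in the consonant /n/, so [e] is inserted word-finally. /haevovonovazen/ → haevovonovazene.

haevovonovazene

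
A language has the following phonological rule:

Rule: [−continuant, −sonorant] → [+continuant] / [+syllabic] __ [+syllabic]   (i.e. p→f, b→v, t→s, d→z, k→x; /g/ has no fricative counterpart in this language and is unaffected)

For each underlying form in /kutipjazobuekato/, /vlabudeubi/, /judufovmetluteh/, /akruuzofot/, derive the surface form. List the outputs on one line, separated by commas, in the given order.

/kutipjazobuekato/: /t/ is a stop between vowels /u/ and /i/, so it spirantizes to the fricative [s]. /b/ is a stop between vowels /o/ and /u/, so it spirantizes to the fricative [v]. /k/ is a stop between vowels /e/ and /a/, so it spirantizes to the fricative [x]. /t/ is a stop between vowels /a/ and /o/, so it spirantizes to the fricative [s]. → [kusipjazovuexaso].
/vlabudeubi/: /b/ is a stop between vowels /a/ and /u/, so it spirantizes to the fricative [v]. /d/ is a stop between vowels /u/ and /e/, so it spirantizes to the fricative [z]. /b/ is a stop between vowels /u/ and /i/, so it spirantizes to the fricative [v]. → [vlavuzeuvi].
/judufovmetluteh/: /d/ is a stop between vowels /u/ and /u/, so it spirantizes to the fricative [z]. /t/ is a stop between vowels /u/ and /e/, so it spirantizes to the fricative [s]. → [juzufovmetluseh].
/akruuzofot/: the rule's environment is not met; surfaces unchanged as [akruuzofot].

kusipjazovuexaso, vlavuzeuvi, juzufovmetluseh, akruuzofot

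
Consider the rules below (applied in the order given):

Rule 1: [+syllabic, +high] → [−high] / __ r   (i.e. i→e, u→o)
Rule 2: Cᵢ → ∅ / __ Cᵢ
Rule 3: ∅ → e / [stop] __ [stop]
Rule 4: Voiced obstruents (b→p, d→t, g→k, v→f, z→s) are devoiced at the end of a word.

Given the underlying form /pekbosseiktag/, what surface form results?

pekeboseiketak

Rule 1 (pre-rhotic lowering): no segment meets the environment; /pekbosseiktag/ is unchanged.
Rule 2 (degemination): /ss/ is a geminate; the first /s/ deletes. /pekbosseiktag/ → pekboseiktag.
Rule 3 (stop-cluster e-epenthesis): /k/ and /b/ form a stop–stop cluster, so [e] is inserted between them. /k/ and /t/ form a stop–stop cluster, so [e] is inserted between them. /pekboseiktag/ → pekeboseiketag.
Rule 4 (final devoicing): /g/ is a voiced obstruent in word-final position, so it devoices to [k]. /pekeboseiketag/ → pekeboseiketak.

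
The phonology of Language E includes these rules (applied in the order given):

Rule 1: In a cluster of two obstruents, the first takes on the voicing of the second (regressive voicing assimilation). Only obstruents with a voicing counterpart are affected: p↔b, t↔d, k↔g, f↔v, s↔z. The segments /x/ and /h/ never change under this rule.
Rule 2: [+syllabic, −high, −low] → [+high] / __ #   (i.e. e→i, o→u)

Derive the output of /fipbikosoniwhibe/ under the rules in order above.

fibbikosoniwhibi

Rule 1 (regressive voicing assimilation): /p/ precedes the voiced obstruent /b/, so it voices to [b] by assimilation. /fipbikosoniwhibe/ → fibbikosoniwhibe.
Rule 2 (final vowel raising): /e/ is a mid vowel in word-final position, so it raises to [i]. /fibbikosoniwhibe/ → fibbikosoniwhibi.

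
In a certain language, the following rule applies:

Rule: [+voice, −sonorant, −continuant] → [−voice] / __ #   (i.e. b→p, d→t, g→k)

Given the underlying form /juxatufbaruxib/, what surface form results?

juxatufbaruxip

/b/ is a voiced stop in word-final position, so it devoices to [p].
The other instance of /b/ does not occur in the required environment and remains unchanged.
Surface form: [juxatufbaruxip].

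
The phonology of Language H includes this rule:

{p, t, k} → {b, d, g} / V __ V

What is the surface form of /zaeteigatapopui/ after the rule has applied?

/t/ is a voiceless stop between vowels /e/ and /e/, so it voices to [d].
/t/ is a voiceless stop between vowels /a/ and /a/, so it voices to [d].
/p/ is a voiceless stop between vowels /a/ and /o/, so it voices to [b].
/p/ is a voiceless stop between vowels /o/ and /u/, so it voices to [b].
Surface form: [zaedeigadabobui].

zaedeigadabobui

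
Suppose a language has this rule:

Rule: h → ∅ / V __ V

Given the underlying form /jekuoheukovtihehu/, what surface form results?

jekuoeukovtieu

/h/ occurs between vowels /o/ and /e/, so it deletes.
/h/ occurs between vowels /i/ and /e/, so it deletes.
/h/ occurs between vowels /e/ and /u/, so it deletes.
Surface form: [jekuoeukovtieu].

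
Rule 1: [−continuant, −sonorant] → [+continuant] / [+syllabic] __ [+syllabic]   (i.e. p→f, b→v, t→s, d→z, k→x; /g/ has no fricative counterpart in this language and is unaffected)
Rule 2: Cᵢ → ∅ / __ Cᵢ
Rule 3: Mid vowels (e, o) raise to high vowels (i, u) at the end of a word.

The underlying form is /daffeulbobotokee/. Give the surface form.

dafeulbovosoxei

Rule 1 (intervocalic spirantization): /b/ is a stop between vowels /o/ and /o/, so it spirantizes to the fricative [v]. /t/ is a stop between vowels /o/ and /o/, so it spirantizes to the fricative [s]. /k/ is a stop between vowels /o/ and /e/, so it spirantizes to the fricative [x]. /daffeulbobotokee/ → daffeulbovosoxee.
Rule 2 (degemination): /ff/ is a geminate; the first /f/ deletes. /daffeulbovosoxee/ → dafeulbovosoxee.
Rule 3 (final vowel raising): /e/ is a mid vowel in word-final position, so it raises to [i]. /dafeulbovosoxee/ → dafeulbovosoxei.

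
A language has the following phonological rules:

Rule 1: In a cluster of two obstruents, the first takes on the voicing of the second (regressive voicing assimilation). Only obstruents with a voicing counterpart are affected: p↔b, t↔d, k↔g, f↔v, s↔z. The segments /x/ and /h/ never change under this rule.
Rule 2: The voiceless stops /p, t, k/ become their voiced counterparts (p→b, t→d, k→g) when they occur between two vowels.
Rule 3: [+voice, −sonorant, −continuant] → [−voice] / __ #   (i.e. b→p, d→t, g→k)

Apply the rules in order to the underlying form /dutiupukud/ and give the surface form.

Rule 1 (regressive voicing assimilation): no segment meets the environment; /dutiupukud/ is unchanged.
Rule 2 (intervocalic voicing): /t/ is a voiceless stop between vowels /u/ and /i/, so it voices to [d]. /p/ is a voiceless stop between vowels /u/ and /u/, so it voices to [b]. /k/ is a voiceless stop between vowels /u/ and /u/, so it voices to [g]. /dutiupukud/ → dudiubugud.
Rule 3 (final devoicing): /d/ is a voiced stop in word-final position, so it devoices to [t]. /dudiubugud/ → dudiubugut.

dudiubugut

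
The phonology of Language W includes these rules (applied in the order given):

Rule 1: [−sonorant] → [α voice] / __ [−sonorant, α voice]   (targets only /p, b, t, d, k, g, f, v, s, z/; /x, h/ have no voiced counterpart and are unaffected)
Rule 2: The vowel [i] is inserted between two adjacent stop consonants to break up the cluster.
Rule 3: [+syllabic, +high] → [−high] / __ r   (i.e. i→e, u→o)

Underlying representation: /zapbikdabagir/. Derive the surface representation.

Rule 1 (regressive voicing assimilation): /p/ precedes the voiced obstruent /b/, so it voices to [b] by assimilation. /k/ precedes the voiced obstruent /d/, so it voices to [g] by assimilation. /zapbikdabagir/ → zabbigdabagir.
Rule 2 (stop-cluster i-epenthesis): /b/ and /b/ form a stop–stop cluster, so [i] is inserted between them. /g/ and /d/ form a stop–stop cluster, so [i] is inserted between them. /zabbigdabagir/ → zabibigidabagir.
Rule 3 (pre-rhotic lowering): /i/ is a high vowel immediately before /r/, so it lowers to [e]. /zabibigidabagir/ → zabibigidabager.

zabibigidabager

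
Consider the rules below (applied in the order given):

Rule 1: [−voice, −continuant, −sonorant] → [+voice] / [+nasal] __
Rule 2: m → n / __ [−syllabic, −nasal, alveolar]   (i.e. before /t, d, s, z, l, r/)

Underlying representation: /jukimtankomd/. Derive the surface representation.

jukindangond

Rule 1 (post-nasal voicing): /t/ is a voiceless stop immediately after the nasal /m/, so it voices to [d]. /k/ is a voiceless stop immediately after the nasal /n/, so it voices to [g]. /jukimtankomd/ → jukimdangomd.
Rule 2 (nasal place assimilation): /m/ precedes the alveolar consonant /d/, so it assimilates in place to [n]. /m/ precedes the alveolar consonant /d/, so it assimilates in place to [n]. /jukimdangomd/ → jukindangond.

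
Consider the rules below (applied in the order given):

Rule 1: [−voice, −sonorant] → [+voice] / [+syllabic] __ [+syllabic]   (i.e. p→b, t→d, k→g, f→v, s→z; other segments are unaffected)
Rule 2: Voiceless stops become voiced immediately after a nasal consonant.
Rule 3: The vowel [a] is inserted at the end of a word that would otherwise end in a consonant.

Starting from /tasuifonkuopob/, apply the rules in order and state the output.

tazuivonguoboba

Rule 1 (intervocalic voicing): /s/ is a voiceless obstruent between vowels /a/ and /u/, so it voices to [z]. /f/ is a voiceless obstruent between vowels /i/ and /o/, so it voices to [v]. /p/ is a voiceless obstruent between vowels /o/ and /o/, so it voices to [b]. /tasuifonkuopob/ → tazuivonkuobob.
Rule 2 (post-nasal voicing): /k/ is a voiceless stop immediately after the nasal /n/, so it voices to [g]. /tazuivonkuobob/ → tazuivonguobob.
Rule 3 (final a-epenthesis): the form ends in the consonant /b/, so [a] is inserted word-finally. /tazuivonguobob/ → tazuivonguoboba.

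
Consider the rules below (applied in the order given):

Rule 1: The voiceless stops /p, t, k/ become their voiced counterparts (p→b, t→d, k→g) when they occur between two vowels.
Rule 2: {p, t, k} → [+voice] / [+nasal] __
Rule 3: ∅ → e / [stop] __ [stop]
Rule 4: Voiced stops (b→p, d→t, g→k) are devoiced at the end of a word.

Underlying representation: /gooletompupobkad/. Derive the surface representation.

gooledombubobekat

Rule 1 (intervocalic voicing): /t/ is a voiceless stop between vowels /e/ and /o/, so it voices to [d]. /p/ is a voiceless stop between vowels /u/ and /o/, so it voices to [b]. /gooletompupobkad/ → gooledompubobkad.
Rule 2 (post-nasal voicing): /p/ is a voiceless stop immediately after the nasal /m/, so it voices to [b]. /gooledompubobkad/ → gooledombubobkad.
Rule 3 (stop-cluster e-epenthesis): /b/ and /k/ form a stop–stop cluster, so [e] is inserted between them. /gooledombubobkad/ → gooledombubobekad.
Rule 4 (final devoicing): /d/ is a voiced stop in word-final position, so it devoices to [t]. /gooledombubobekad/ → gooledombubobekat.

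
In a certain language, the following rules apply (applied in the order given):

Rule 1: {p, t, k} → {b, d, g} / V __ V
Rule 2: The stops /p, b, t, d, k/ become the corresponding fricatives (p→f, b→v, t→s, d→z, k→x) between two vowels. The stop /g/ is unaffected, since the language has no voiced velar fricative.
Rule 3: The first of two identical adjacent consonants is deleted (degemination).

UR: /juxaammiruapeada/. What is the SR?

Rule 1 (intervocalic voicing): /p/ is a voiceless stop between vowels /a/ and /e/, so it voices to [b]. /juxaammiruapeada/ → juxaammiruabeada.
Rule 2 (intervocalic spirantization): /b/ is a stop between vowels /a/ and /e/, so it spirantizes to the fricative [v]. /d/ is a stop between vowels /a/ and /a/, so it spirantizes to the fricative [z]. /juxaammiruabeada/ → juxaammiruaveaza.
Rule 3 (degemination): /mm/ is a geminate; the first /m/ deletes. /juxaammiruaveaza/ → juxaamiruaveaza.

juxaamiruaveaza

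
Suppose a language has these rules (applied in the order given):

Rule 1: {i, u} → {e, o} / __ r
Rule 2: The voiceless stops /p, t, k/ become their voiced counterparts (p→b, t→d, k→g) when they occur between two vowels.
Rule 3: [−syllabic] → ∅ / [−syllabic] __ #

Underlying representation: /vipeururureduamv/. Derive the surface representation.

Rule 1 (pre-rhotic lowering): /u/ is a high vowel immediately before /r/, so it lowers to [o]. /u/ is a high vowel immediately before /r/, so it lowers to [o]. /u/ is a high vowel immediately before /r/, so it lowers to [o]. /vipeururureduamv/ → vipeorororeduamv.
Rule 2 (intervocalic voicing): /p/ is a voiceless stop between vowels /i/ and /e/, so it voices to [b]. /vipeorororeduamv/ → vibeorororeduamv.
Rule 3 (final cluster simplification): /v/ is the second consonant of a word-final cluster /mv/, so it deletes. /vibeorororeduamv/ → vibeorororeduam.

vibeorororeduam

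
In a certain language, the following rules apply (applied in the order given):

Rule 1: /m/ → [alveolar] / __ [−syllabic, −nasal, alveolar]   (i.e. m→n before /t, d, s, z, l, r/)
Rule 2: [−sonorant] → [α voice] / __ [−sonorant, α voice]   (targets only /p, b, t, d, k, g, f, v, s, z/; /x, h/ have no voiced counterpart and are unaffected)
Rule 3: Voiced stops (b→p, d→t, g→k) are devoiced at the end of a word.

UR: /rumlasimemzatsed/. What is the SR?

Rule 1 (nasal place assimilation): /m/ precedes the alveolar consonant /l/, so it assimilates in place to [n]. /m/ precedes the alveolar consonant /z/, so it assimilates in place to [n]. /rumlasimemzatsed/ → runlasimenzatsed.
Rule 2 (regressive voicing assimilation): no segment meets the environment; /runlasimenzatsed/ is unchanged.
Rule 3 (final devoicing): /d/ is a voiced stop in word-final position, so it devoices to [t]. /runlasimenzatsed/ → runlasimenzatset.

runlasimenzatset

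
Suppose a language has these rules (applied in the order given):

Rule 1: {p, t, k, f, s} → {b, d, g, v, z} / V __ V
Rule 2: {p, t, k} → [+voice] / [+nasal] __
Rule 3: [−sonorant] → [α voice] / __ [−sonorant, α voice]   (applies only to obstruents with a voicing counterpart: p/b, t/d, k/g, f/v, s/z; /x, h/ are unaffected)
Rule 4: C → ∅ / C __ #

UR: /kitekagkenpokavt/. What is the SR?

Rule 1 (intervocalic voicing): /t/ is a voiceless obstruent between vowels /i/ and /e/, so it voices to [d]. /k/ is a voiceless obstruent between vowels /e/ and /a/, so it voices to [g]. /k/ is a voiceless obstruent between vowels /o/ and /a/, so it voices to [g]. /kitekagkenpokavt/ → kidegagkenpogavt.
Rule 2 (post-nasal voicing): /p/ is a voiceless stop immediately after the nasal /n/, so it voices to [b]. /kidegagkenpogavt/ → kidegagkenbogavt.
Rule 3 (regressive voicing assimilation): /g/ precedes the voiceless obstruent /k/, so it devoices to [k] by assimilation. /v/ precedes the voiceless obstruent /t/, so it devoices to [f] by assimilation. /kidegagkenbogavt/ → kidegakkenbogaft.
Rule 4 (final cluster simplification): /t/ is the second consonant of a word-final cluster /ft/, so it deletes. /kidegakkenbogaft/ → kidegakkenbogaf.

kidegakkenbogaf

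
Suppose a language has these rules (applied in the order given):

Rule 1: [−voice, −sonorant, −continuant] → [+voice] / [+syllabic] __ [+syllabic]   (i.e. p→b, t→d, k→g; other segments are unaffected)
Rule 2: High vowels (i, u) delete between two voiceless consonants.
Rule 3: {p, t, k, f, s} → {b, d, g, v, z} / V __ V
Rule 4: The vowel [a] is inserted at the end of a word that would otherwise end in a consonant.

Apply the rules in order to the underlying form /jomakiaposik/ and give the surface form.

jomagiaboska

Rule 1 (intervocalic voicing): /k/ is a voiceless stop between vowels /a/ and /i/, so it voices to [g]. /p/ is a voiceless stop between vowels /a/ and /o/, so it voices to [b]. /jomakiaposik/ → jomagiabosik.
Rule 2 (high vowel syncope): /i/ is a high vowel flanked by voiceless consonants /s/ and /k/, so it deletes. /jomagiabosik/ → jomagiabosk.
Rule 3 (intervocalic voicing): no segment meets the environment; /jomagiabosk/ is unchanged.
Rule 4 (final a-epenthesis): the form ends in the consonant /k/, so [a] is inserted word-finally. /jomagiabosk/ → jomagiaboska.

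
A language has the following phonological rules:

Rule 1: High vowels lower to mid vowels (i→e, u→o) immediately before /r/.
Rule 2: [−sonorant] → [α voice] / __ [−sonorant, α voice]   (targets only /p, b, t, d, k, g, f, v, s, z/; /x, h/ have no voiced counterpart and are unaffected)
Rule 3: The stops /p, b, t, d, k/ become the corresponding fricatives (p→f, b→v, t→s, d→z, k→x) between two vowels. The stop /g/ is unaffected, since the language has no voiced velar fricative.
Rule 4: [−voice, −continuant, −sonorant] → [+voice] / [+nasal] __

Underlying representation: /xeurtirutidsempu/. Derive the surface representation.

xeorterusitsembu

Rule 1 (pre-rhotic lowering): /u/ is a high vowel immediately before /r/, so it lowers to [o]. /i/ is a high vowel immediately before /r/, so it lowers to [e]. /xeurtirutidsempu/ → xeorterutidsempu.
Rule 2 (regressive voicing assimilation): /d/ precedes the voiceless obstruent /s/, so it devoices to [t] by assimilation. /xeorterutidsempu/ → xeorterutitsempu.
Rule 3 (intervocalic spirantization): /t/ is a stop between vowels /u/ and /i/, so it spirantizes to the fricative [s]. /xeorterutitsempu/ → xeorterusitsempu.
Rule 4 (post-nasal voicing): /p/ is a voiceless stop immediately after the nasal /m/, so it voices to [b]. /xeorterusitsempu/ → xeorterusitsembu.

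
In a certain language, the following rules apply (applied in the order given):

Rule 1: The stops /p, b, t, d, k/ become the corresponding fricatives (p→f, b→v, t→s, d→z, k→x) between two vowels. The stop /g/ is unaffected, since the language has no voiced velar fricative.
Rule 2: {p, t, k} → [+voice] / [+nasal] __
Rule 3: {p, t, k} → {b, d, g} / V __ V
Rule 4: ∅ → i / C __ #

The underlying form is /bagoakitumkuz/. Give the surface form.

bagoaxisumguzi

Rule 1 (intervocalic spirantization): /k/ is a stop between vowels /a/ and /i/, so it spirantizes to the fricative [x]. /t/ is a stop between vowels /i/ and /u/, so it spirantizes to the fricative [s]. /bagoakitumkuz/ → bagoaxisumkuz.
Rule 2 (post-nasal voicing): /k/ is a voiceless stop immediately after the nasal /m/, so it voices to [g]. /bagoaxisumkuz/ → bagoaxisumguz.
Rule 3 (intervocalic voicing): no segment meets the environment; /bagoaxisumguz/ is unchanged.
Rule 4 (final i-epenthesis): the form ends in the consonant /z/, so [i] is inserted word-finally. /bagoaxisumguz/ → bagoaxisumguzi.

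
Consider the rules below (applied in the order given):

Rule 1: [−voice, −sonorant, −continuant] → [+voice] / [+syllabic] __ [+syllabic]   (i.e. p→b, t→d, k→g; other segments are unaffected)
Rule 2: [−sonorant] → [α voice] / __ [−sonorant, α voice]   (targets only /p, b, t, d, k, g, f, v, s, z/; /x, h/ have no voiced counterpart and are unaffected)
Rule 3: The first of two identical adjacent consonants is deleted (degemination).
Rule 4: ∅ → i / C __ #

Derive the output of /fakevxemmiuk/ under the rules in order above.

fagefxemiuki

Rule 1 (intervocalic voicing): /k/ is a voiceless stop between vowels /a/ and /e/, so it voices to [g]. /fakevxemmiuk/ → fagevxemmiuk.
Rule 2 (regressive voicing assimilation): /v/ precedes the voiceless obstruent /x/, so it devoices to [f] by assimilation. /fagevxemmiuk/ → fagefxemmiuk.
Rule 3 (degemination): /mm/ is a geminate; the first /m/ deletes. /fagefxemmiuk/ → fagefxemiuk.
Rule 4 (final i-epenthesis): the form ends in the consonant /k/, so [i] is inserted word-finally. /fagefxemiuk/ → fagefxemiuki.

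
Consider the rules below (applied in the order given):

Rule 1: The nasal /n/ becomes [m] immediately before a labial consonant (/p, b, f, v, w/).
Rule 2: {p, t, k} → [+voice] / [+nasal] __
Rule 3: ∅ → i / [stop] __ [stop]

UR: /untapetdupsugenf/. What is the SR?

undapetidupsugemf

Rule 1 (nasal place assimilation): /n/ precedes the labial consonant /f/, so it assimilates in place to [m]. /untapetdupsugenf/ → untapetdupsugemf.
Rule 2 (post-nasal voicing): /t/ is a voiceless stop immediately after the nasal /n/, so it voices to [d]. /untapetdupsugemf/ → undapetdupsugemf.
Rule 3 (stop-cluster i-epenthesis): /t/ and /d/ form a stop–stop cluster, so [i] is inserted between them. /undapetdupsugemf/ → undapetidupsugemf.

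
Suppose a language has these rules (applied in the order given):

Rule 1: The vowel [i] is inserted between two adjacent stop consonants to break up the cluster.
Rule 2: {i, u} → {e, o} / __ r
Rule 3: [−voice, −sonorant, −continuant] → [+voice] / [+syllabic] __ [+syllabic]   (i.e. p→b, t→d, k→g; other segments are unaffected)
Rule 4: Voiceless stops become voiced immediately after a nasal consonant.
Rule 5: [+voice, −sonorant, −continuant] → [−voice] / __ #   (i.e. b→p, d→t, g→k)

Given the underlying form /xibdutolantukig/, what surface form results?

xibidudolandugik

Rule 1 (stop-cluster i-epenthesis): /b/ and /d/ form a stop–stop cluster, so [i] is inserted between them. /xibdutolantukig/ → xibidutolantukig.
Rule 2 (pre-rhotic lowering): no segment meets the environment; /xibidutolantukig/ is unchanged.
Rule 3 (intervocalic voicing): /t/ is a voiceless stop between vowels /u/ and /o/, so it voices to [d]. /k/ is a voiceless stop between vowels /u/ and /i/, so it voices to [g]. /xibidutolantukig/ → xibidudolantugig.
Rule 4 (post-nasal voicing): /t/ is a voiceless stop immediately after the nasal /n/, so it voices to [d]. /xibidudolantugig/ → xibidudolandugig.
Rule 5 (final devoicing): /g/ is a voiced stop in word-final position, so it devoices to [k]. /xibidudolandugig/ → xibidudolandugik.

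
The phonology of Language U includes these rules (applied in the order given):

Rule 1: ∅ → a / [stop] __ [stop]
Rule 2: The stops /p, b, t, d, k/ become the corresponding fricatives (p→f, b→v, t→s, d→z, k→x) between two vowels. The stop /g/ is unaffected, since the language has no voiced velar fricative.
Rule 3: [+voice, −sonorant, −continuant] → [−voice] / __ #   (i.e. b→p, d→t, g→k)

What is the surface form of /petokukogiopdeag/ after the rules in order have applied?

pesoxuxogiofazeak

Rule 1 (stop-cluster a-epenthesis): /p/ and /d/ form a stop–stop cluster, so [a] is inserted between them. /petokukogiopdeag/ → petokukogiopadeag.
Rule 2 (intervocalic spirantization): /t/ is a stop between vowels /e/ and /o/, so it spirantizes to the fricative [s]. /k/ is a stop between vowels /o/ and /u/, so it spirantizes to the fricative [x]. /k/ is a stop between vowels /u/ and /o/, so it spirantizes to the fricative [x]. /p/ is a stop between vowels /o/ and /a/, so it spirantizes to the fricative [f]. /d/ is a stop between vowels /a/ and /e/, so it spirantizes to the fricative [z]. /petokukogiopadeag/ → pesoxuxogiofazeag.
Rule 3 (final devoicing): /g/ is a voiced stop in word-final position, so it devoices to [k]. /pesoxuxogiofazeag/ → pesoxuxogiofazeak.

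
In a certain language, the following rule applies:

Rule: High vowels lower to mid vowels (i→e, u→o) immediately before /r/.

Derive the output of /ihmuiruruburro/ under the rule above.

Scanning /ihmuiruruburro/: /i/ at position 1 is not in the conditioning environment; /u/ at position 4 is not in the conditioning environment; /i/ is a high vowel immediately before /r/, so it lowers to [e]; /u/ is a high vowel immediately before /r/, so it lowers to [o]; /u/ at position 9 is not in the conditioning environment; /u/ is a high vowel immediately before /r/, so it lowers to [o].
Result: [ihmueroruborro].

ihmueroruborro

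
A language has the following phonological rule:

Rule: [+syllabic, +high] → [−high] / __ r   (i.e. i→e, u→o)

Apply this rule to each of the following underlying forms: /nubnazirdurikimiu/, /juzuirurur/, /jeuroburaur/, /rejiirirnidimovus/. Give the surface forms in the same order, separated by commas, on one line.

nubnazerdorikimiu, juzueroror, jeoroboraor, rejierernidimovus

/nubnazirdurikimiu/: /i/ is a high vowel immediately before /r/, so it lowers to [e]. /u/ is a high vowel immediately before /r/, so it lowers to [o]. → [nubnazerdorikimiu].
/juzuirurur/: /i/ is a high vowel immediately before /r/, so it lowers to [e]. /u/ is a high vowel immediately before /r/, so it lowers to [o]. /u/ is a high vowel immediately before /r/, so it lowers to [o]. → [juzueroror].
/jeuroburaur/: /u/ is a high vowel immediately before /r/, so it lowers to [o]. /u/ is a high vowel immediately before /r/, so it lowers to [o]. /u/ is a high vowel immediately before /r/, so it lowers to [o]. → [jeoroboraor].
/rejiirirnidimovus/: /i/ is a high vowel immediately before /r/, so it lowers to [e]. /i/ is a high vowel immediately before /r/, so it lowers to [e]. → [rejierernidimovus].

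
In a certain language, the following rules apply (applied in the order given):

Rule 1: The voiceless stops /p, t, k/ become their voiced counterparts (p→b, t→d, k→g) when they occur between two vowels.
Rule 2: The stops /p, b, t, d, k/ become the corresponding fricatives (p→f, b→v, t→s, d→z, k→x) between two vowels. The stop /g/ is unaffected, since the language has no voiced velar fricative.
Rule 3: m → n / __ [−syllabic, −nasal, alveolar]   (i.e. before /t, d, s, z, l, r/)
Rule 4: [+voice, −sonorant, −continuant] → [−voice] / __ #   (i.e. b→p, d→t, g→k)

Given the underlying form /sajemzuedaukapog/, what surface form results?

sajenzuezaugavok

Rule 1 (intervocalic voicing): /k/ is a voiceless stop between vowels /u/ and /a/, so it voices to [g]. /p/ is a voiceless stop between vowels /a/ and /o/, so it voices to [b]. /sajemzuedaukapog/ → sajemzuedaugabog.
Rule 2 (intervocalic spirantization): /d/ is a stop between vowels /e/ and /a/, so it spirantizes to the fricative [z]. /b/ is a stop between vowels /a/ and /o/, so it spirantizes to the fricative [v]. /sajemzuedaugabog/ → sajemzuezaugavog.
Rule 3 (nasal place assimilation): /m/ precedes the alveolar consonant /z/, so it assimilates in place to [n]. /sajemzuezaugavog/ → sajenzuezaugavog.
Rule 4 (final devoicing): /g/ is a voiced stop in word-final position, so it devoices to [k]. /sajenzuezaugavog/ → sajenzuezaugavok.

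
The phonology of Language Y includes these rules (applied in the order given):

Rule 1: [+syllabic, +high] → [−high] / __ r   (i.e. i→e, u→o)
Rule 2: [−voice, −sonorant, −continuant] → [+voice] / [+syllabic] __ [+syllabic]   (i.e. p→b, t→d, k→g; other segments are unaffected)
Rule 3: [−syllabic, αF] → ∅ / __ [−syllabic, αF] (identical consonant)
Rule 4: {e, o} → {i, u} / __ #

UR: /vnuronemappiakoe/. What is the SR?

vnoronemapiagoi

Rule 1 (pre-rhotic lowering): /u/ is a high vowel immediately before /r/, so it lowers to [o]. /vnuronemappiakoe/ → vnoronemappiakoe.
Rule 2 (intervocalic voicing): /k/ is a voiceless stop between vowels /a/ and /o/, so it voices to [g]. /vnoronemappiakoe/ → vnoronemappiagoe.
Rule 3 (degemination): /pp/ is a geminate; the first /p/ deletes. /vnoronemappiagoe/ → vnoronemapiagoe.
Rule 4 (final vowel raising): /e/ is a mid vowel in word-final position, so it raises to [i]. /vnoronemapiagoe/ → vnoronemapiagoi.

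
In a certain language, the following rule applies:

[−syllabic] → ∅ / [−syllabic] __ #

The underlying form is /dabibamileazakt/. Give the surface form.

dabibamileazak

/t/ is the second consonant of a word-final cluster /kt/, so it deletes.
The other instances of /d/, /b/, /m/, /l/, /z/, /k/ do not occur in the required environment and remain unchanged.
Surface form: [dabibamileazak].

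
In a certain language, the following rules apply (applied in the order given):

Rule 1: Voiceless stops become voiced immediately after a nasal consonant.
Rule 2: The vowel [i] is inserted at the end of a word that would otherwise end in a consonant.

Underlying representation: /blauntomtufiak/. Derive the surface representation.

Rule 1 (post-nasal voicing): /t/ is a voiceless stop immediately after the nasal /n/, so it voices to [d]. /t/ is a voiceless stop immediately after the nasal /m/, so it voices to [d]. /blauntomtufiak/ → blaundomdufiak.
Rule 2 (final i-epenthesis): the form ends in the consonant /k/, so [i] is inserted word-finally. /blaundomdufiak/ → blaundomdufiaki.

blaundomdufiaki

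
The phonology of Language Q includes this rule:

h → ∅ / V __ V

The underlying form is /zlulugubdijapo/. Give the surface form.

No segment of /zlulugubdijapo/ meets the structural description of the rule, so the form surfaces unchanged.

zlulugubdijapo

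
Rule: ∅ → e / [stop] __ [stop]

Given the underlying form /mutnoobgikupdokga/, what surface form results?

mutnoobegikupedokega

/b/ and /g/ form a stop–stop cluster, so [e] is inserted between them.
/p/ and /d/ form a stop–stop cluster, so [e] is inserted between them.
/k/ and /g/ form a stop–stop cluster, so [e] is inserted between them.
Surface form: [mutnoobegikupedokega].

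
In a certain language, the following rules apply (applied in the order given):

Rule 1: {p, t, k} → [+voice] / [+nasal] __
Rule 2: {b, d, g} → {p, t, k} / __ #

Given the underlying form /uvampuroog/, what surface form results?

uvamburook

Rule 1 (post-nasal voicing): /p/ is a voiceless stop immediately after the nasal /m/, so it voices to [b]. /uvampuroog/ → uvamburoog.
Rule 2 (final devoicing): /g/ is a voiced stop in word-final position, so it devoices to [k]. /uvamburoog/ → uvamburook.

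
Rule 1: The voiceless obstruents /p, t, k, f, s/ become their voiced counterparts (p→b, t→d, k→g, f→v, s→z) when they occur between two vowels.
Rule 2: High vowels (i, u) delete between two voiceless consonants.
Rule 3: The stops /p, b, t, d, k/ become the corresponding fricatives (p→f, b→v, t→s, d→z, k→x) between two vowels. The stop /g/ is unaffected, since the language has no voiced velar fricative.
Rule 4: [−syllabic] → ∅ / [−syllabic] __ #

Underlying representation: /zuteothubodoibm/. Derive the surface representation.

Rule 1 (intervocalic voicing): /t/ is a voiceless obstruent between vowels /u/ and /e/, so it voices to [d]. /zuteothubodoibm/ → zudeothubodoibm.
Rule 2 (high vowel syncope): no segment meets the environment; /zudeothubodoibm/ is unchanged.
Rule 3 (intervocalic spirantization): /d/ is a stop between vowels /u/ and /e/, so it spirantizes to the fricative [z]. /b/ is a stop between vowels /u/ and /o/, so it spirantizes to the fricative [v]. /d/ is a stop between vowels /o/ and /o/, so it spirantizes to the fricative [z]. /zudeothubodoibm/ → zuzeothuvozoibm.
Rule 4 (final cluster simplification): /m/ is the second consonant of a word-final cluster /bm/, so it deletes. /zuzeothuvozoibm/ → zuzeothuvozoib.

zuzeothuvozoib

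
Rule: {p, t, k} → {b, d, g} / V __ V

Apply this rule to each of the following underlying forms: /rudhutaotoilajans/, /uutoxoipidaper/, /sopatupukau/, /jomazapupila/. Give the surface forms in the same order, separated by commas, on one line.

rudhudaodoilajans, uudoxoibidaber, sobadubugau, jomazabubila

/rudhutaotoilajans/: /t/ is a voiceless stop between vowels /u/ and /a/, so it voices to [d]. /t/ is a voiceless stop between vowels /o/ and /o/, so it voices to [d]. → [rudhudaodoilajans].
/uutoxoipidaper/: /t/ is a voiceless stop between vowels /u/ and /o/, so it voices to [d]. /p/ is a voiceless stop between vowels /i/ and /i/, so it voices to [b]. /p/ is a voiceless stop between vowels /a/ and /e/, so it voices to [b]. → [uudoxoibidaber].
/sopatupukau/: /p/ is a voiceless stop between vowels /o/ and /a/, so it voices to [b]. /t/ is a voiceless stop between vowels /a/ and /u/, so it voices to [d]. /p/ is a voiceless stop between vowels /u/ and /u/, so it voices to [b]. /k/ is a voiceless stop between vowels /u/ and /a/, so it voices to [g]. → [sobadubugau].
/jomazapupila/: /p/ is a voiceless stop between vowels /a/ and /u/, so it voices to [b]. /p/ is a voiceless stop between vowels /u/ and /i/, so it voices to [b]. → [jomazabubila].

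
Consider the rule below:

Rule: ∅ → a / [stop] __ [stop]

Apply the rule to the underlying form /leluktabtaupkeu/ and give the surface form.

lelukatabataupakeu

/k/ and /t/ form a stop–stop cluster, so [a] is inserted between them.
/b/ and /t/ form a stop–stop cluster, so [a] is inserted between them.
/p/ and /k/ form a stop–stop cluster, so [a] is inserted between them.
Surface form: [lelukatabataupakeu].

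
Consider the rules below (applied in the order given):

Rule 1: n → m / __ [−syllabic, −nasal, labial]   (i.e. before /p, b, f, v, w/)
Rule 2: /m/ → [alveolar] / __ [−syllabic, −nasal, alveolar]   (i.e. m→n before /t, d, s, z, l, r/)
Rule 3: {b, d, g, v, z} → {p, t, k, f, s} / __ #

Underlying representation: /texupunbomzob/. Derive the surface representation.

Rule 1 (nasal place assimilation): /n/ precedes the labial consonant /b/, so it assimilates in place to [m]. /texupunbomzob/ → texupumbomzob.
Rule 2 (nasal place assimilation): /m/ precedes the alveolar consonant /z/, so it assimilates in place to [n]. /texupumbomzob/ → texupumbonzob.
Rule 3 (final devoicing): /b/ is a voiced obstruent in word-final position, so it devoices to [p]. /texupumbonzob/ → texupumbonzop.

texupumbonzop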